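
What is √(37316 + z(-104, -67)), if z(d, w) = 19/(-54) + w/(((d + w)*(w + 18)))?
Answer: √213864740202/2394 ≈ 193.17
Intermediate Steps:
z(d, w) = -19/54 + w/((18 + w)*(d + w)) (z(d, w) = 19*(-1/54) + w/(((d + w)*(18 + w))) = -19/54 + w/(((18 + w)*(d + w))) = -19/54 + w*(1/((18 + w)*(d + w))) = -19/54 + w/((18 + w)*(d + w)))
√(37316 + z(-104, -67)) = √(37316 + (-342*(-104) - 288*(-67) - 19*(-67)² - 19*(-104)*(-67))/(54*((-67)² + 18*(-104) + 18*(-67) - 104*(-67)))) = √(37316 + (35568 + 19296 - 19*4489 - 132392)/(54*(4489 - 1872 - 1206 + 6968))) = √(37316 + (1/54)*(35568 + 19296 - 85291 - 132392)/8379) = √(37316 + (1/54)*(1/8379)*(-162819)) = √(37316 - 18091/50274) = √(1876006493/50274) = √213864740202/2394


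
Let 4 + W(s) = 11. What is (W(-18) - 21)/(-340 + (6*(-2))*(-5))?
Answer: 1/20 ≈ 0.050000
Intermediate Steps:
W(s) = 7 (W(s) = -4 + 11 = 7)
(W(-18) - 21)/(-340 + (6*(-2))*(-5)) = (7 - 21)/(-340 + (6*(-2))*(-5)) = -14/(-340 - 12*(-5)) = -14/(-340 + 60) = -14/(-280) = -14*(-1/280) = 1/20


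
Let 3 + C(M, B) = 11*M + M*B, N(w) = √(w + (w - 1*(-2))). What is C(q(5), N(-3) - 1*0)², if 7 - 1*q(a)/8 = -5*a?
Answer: 7650825 + 2880512*I ≈ 7.6508e+6 + 2.8805e+6*I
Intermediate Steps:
N(w) = √(2 + 2*w) (N(w) = √(w + (w + 2)) = √(w + (2 + w)) = √(2 + 2*w))
q(a) = 56 + 40*a (q(a) = 56 - (-40)*a = 56 + 40*a)
C(M, B) = -3 + 11*M + B*M (C(M, B) = -3 + (11*M + M*B) = -3 + (11*M + B*M) = -3 + 11*M + B*M)
C(q(5), N(-3) - 1*0)² = (-3 + 11*(56 + 40*5) + (√(2 + 2*(-3)) - 1*0)*(56 + 40*5))² = (-3 + 11*(56 + 200) + (√(2 - 6) + 0)*(56 + 200))² = (-3 + 11*256 + (√(-4) + 0)*256)² = (-3 + 2816 + (2*I + 0)*256)² = (-3 + 2816 + (2*I)*256)² = (-3 + 2816 + 512*I)² = (2813 + 512*I)²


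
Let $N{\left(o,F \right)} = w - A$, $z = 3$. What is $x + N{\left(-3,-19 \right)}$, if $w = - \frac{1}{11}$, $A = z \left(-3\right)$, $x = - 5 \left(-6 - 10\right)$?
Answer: $\frac{978}{11} \approx 88.909$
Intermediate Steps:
$x = 80$ ($x = \left(-5\right) \left(-16\right) = 80$)
$A = -9$ ($A = 3 \left(-3\right) = -9$)
$w = - \frac{1}{11}$ ($w = \left(-1\right) \frac{1}{11} = - \frac{1}{11} \approx -0.090909$)
$N{\left(o,F \right)} = \frac{98}{11}$ ($N{\left(o,F \right)} = - \frac{1}{11} - -9 = - \frac{1}{11} + 9 = \frac{98}{11}$)
$x + N{\left(-3,-19 \right)} = 80 + \frac{98}{11} = \frac{978}{11}$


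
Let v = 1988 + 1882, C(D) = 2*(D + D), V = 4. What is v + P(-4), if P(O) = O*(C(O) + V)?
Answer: 3918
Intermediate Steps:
C(D) = 4*D (C(D) = 2*(2*D) = 4*D)
P(O) = O*(4 + 4*O) (P(O) = O*(4*O + 4) = O*(4 + 4*O))
v = 3870
v + P(-4) = 3870 + 4*(-4)*(1 - 4) = 3870 + 4*(-4)*(-3) = 3870 + 48 = 3918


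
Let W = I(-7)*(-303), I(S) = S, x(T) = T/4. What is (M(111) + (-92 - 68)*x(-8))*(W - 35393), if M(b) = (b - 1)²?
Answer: -413238240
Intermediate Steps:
x(T) = T/4 (x(T) = T*(¼) = T/4)
M(b) = (-1 + b)²
W = 2121 (W = -7*(-303) = 2121)
(M(111) + (-92 - 68)*x(-8))*(W - 35393) = ((-1 + 111)² + (-92 - 68)*((¼)*(-8)))*(2121 - 35393) = (110² - 160*(-2))*(-33272) = (12100 + 320)*(-33272) = 12420*(-33272) = -413238240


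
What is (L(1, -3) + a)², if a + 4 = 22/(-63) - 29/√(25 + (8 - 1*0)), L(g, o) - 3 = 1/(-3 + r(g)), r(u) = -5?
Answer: 77281691/2794176 + 21547*√33/8316 ≈ 42.542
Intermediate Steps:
L(g, o) = 23/8 (L(g, o) = 3 + 1/(-3 - 5) = 3 + 1/(-8) = 3 - ⅛ = 23/8)
a = -274/63 - 29*√33/33 (a = -4 + (22/(-63) - 29/√(25 + (8 - 1*0))) = -4 + (22*(-1/63) - 29/√(25 + (8 + 0))) = -4 + (-22/63 - 29/√(25 + 8)) = -4 + (-22/63 - 29*√33/33) = -274/63 - 29*√33/33 ≈ -9.3975)
(L(1, -3) + a)² = (23/8 + (-274/63 - 29*√33/33))² = (-743/504 - 29*√33/33)²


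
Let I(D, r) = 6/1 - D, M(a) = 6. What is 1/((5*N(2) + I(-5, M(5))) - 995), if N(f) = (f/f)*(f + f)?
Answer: -1/964 ≈ -0.0010373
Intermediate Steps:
N(f) = 2*f (N(f) = 1*(2*f) = 2*f)
I(D, r) = 6 - D (I(D, r) = 6*1 - D = 6 - D)
1/((5*N(2) + I(-5, M(5))) - 995) = 1/((5*(2*2) + (6 - 1*(-5))) - 995) = 1/((5*4 + (6 + 5)) - 995) = 1/((20 + 11) - 995) = 1/(31 - 995) = 1/(-964) = -1/964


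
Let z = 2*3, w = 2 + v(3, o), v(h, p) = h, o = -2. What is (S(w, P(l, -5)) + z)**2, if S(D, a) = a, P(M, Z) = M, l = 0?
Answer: 36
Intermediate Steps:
w = 5 (w = 2 + 3 = 5)
z = 6
(S(w, P(l, -5)) + z)**2 = (0 + 6)**2 = 6**2 = 36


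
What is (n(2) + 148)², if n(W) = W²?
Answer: 23104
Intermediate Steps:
(n(2) + 148)² = (2² + 148)² = (4 + 148)² = 152² = 23104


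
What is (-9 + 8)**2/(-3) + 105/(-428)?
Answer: -743/1284 ≈ -0.57866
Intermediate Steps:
(-9 + 8)**2/(-3) + 105/(-428) = (-1)**2*(-1/3) + 105*(-1/428) = 1*(-1/3) - 105/428 = -1/3 - 105/428 = -743/1284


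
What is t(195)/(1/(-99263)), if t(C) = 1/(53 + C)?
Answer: -99263/248 ≈ -400.25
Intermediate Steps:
t(195)/(1/(-99263)) = 1/((53 + 195)*(1/(-99263))) = 1/(248*(-1/99263)) = (1/248)*(-99263) = -99263/248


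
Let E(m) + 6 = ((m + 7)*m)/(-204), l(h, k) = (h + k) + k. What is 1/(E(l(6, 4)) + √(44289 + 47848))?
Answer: 8602/106446363 + 1156*√92137/106446363 ≈ 0.0033772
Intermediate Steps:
l(h, k) = h + 2*k
E(m) = -6 - m*(7 + m)/204 (E(m) = -6 + ((m + 7)*m)/(-204) = -6 + ((7 + m)*m)*(-1/204) = -6 + (m*(7 + m))*(-1/204) = -6 - m*(7 + m)/204)
1/(E(l(6, 4)) + √(44289 + 47848)) = 1/((-6 - 7*(6 + 2*4)/204 - (6 + 2*4)²/204) + √(44289 + 47848)) = 1/((-6 - 7*(6 + 8)/204 - (6 + 8)²/204) + √92137) = 1/((-6 - 7/204*14 - 1/204*14²) + √92137) = 1/((-6 - 49/102 - 1/204*196) + √92137) = 1/((-6 - 49/102 - 49/51) + √92137) = 1/(-253/34 + √92137)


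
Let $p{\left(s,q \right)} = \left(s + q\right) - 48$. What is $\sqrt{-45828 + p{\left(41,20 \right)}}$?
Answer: $7 i \sqrt{935} \approx 214.04 i$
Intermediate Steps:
$p{\left(s,q \right)} = -48 + q + s$ ($p{\left(s,q \right)} = \left(q + s\right) - 48 = -48 + q + s$)
$\sqrt{-45828 + p{\left(41,20 \right)}} = \sqrt{-45828 + \left(-48 + 20 + 41\right)} = \sqrt{-45828 + 13} = \sqrt{-45815} = 7 i \sqrt{935}$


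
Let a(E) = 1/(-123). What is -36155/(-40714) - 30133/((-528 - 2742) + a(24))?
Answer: 165442639031/16375618654 ≈ 10.103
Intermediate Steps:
a(E) = -1/123
-36155/(-40714) - 30133/((-528 - 2742) + a(24)) = -36155/(-40714) - 30133/((-528 - 2742) - 1/123) = -36155*(-1/40714) - 30133/(-3270 - 1/123) = 36155/40714 - 30133/(-402211/123) = 36155/40714 - 30133*(-123/402211) = 36155/40714 + 3706359/402211 = 165442639031/16375618654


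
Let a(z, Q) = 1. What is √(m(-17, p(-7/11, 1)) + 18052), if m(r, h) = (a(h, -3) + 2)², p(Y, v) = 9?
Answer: √18061 ≈ 134.39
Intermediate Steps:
m(r, h) = 9 (m(r, h) = (1 + 2)² = 3² = 9)
√(m(-17, p(-7/11, 1)) + 18052) = √(9 + 18052) = √18061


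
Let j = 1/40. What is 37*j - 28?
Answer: -1083/40 ≈ -27.075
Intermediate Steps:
j = 1/40 ≈ 0.025000
37*j - 28 = 37*(1/40) - 28 = 37/40 - 28 = -1083/40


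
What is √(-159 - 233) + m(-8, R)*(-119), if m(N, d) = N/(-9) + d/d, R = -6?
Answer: -2023/9 + 14*I*√2 ≈ -224.78 + 19.799*I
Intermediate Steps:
m(N, d) = 1 - N/9 (m(N, d) = N*(-⅑) + 1 = -N/9 + 1 = 1 - N/9)
√(-159 - 233) + m(-8, R)*(-119) = √(-159 - 233) + (1 - ⅑*(-8))*(-119) = √(-392) + (1 + 8/9)*(-119) = 14*I*√2 + (17/9)*(-119) = 14*I*√2 - 2023/9 = -2023/9 + 14*I*√2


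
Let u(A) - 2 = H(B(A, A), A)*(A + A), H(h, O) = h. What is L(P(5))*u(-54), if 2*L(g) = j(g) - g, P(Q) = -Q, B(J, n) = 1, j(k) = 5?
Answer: -530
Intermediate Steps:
u(A) = 2 + 2*A (u(A) = 2 + 1*(A + A) = 2 + 1*(2*A) = 2 + 2*A)
L(g) = 5/2 - g/2 (L(g) = (5 - g)/2 = 5/2 - g/2)
L(P(5))*u(-54) = (5/2 - (-1)*5/2)*(2 + 2*(-54)) = (5/2 - 1/2*(-5))*(2 - 108) = (5/2 + 5/2)*(-106) = 5*(-106) = -530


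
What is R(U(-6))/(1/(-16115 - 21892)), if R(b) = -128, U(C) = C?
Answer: 4864896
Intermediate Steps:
R(U(-6))/(1/(-16115 - 21892)) = -128/(1/(-16115 - 21892)) = -128/(1/(-38007)) = -128/(-1/38007) = -128*(-38007) = 4864896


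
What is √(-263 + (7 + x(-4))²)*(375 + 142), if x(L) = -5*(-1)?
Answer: 517*I*√119 ≈ 5639.8*I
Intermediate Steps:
x(L) = 5
√(-263 + (7 + x(-4))²)*(375 + 142) = √(-263 + (7 + 5)²)*(375 + 142) = √(-263 + 12²)*517 = √(-263 + 144)*517 = √(-119)*517 = (I*√119)*517 = 517*I*√119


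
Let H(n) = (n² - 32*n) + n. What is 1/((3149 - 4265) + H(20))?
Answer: -1/1336 ≈ -0.00074850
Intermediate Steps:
H(n) = n² - 31*n
1/((3149 - 4265) + H(20)) = 1/((3149 - 4265) + 20*(-31 + 20)) = 1/(-1116 + 20*(-11)) = 1/(-1116 - 220) = 1/(-1336) = -1/1336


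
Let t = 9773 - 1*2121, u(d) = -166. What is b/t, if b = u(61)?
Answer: -83/3826 ≈ -0.021694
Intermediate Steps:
b = -166
t = 7652 (t = 9773 - 2121 = 7652)
b/t = -166/7652 = -166*1/7652 = -83/3826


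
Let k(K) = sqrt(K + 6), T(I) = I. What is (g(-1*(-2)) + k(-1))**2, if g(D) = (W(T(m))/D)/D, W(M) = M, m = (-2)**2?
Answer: (1 + sqrt(5))**2 ≈ 10.472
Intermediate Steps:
m = 4
g(D) = 4/D**2 (g(D) = (4/D)/D = 4/D**2)
k(K) = sqrt(6 + K)
(g(-1*(-2)) + k(-1))**2 = (4/(-1*(-2))**2 + sqrt(6 - 1))**2 = (4/2**2 + sqrt(5))**2 = (4*(1/4) + sqrt(5))**2 = (1 + sqrt(5))**2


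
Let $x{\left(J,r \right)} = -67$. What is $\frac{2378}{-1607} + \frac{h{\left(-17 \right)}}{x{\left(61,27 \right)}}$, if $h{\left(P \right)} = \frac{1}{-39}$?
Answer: $- \frac{6212107}{4199091} \approx -1.4794$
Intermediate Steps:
$h{\left(P \right)} = - \frac{1}{39}$
$\frac{2378}{-1607} + \frac{h{\left(-17 \right)}}{x{\left(61,27 \right)}} = \frac{2378}{-1607} - \frac{1}{39 \left(-67\right)} = 2378 \left(- \frac{1}{1607}\right) - - \frac{1}{2613} = - \frac{2378}{1607} + \frac{1}{2613} = - \frac{6212107}{4199091}$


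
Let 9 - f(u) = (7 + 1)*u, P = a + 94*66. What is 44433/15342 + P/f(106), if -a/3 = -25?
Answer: -19684377/4290646 ≈ -4.5877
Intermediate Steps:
a = 75 (a = -3*(-25) = 75)
P = 6279 (P = 75 + 94*66 = 75 + 6204 = 6279)
f(u) = 9 - 8*u (f(u) = 9 - (7 + 1)*u = 9 - 8*u)
44433/15342 + P/f(106) = 44433/15342 + 6279/(9 - 8*106) = 44433*(1/15342) + 6279/(9 - 848) = 14811/5114 + 6279/(-839) = 14811/5114 + 6279*(-1/839) = 14811/5114 - 6279/839 = -19684377/4290646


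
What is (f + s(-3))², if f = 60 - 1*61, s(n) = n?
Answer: 16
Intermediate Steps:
f = -1 (f = 60 - 61 = -1)
(f + s(-3))² = (-1 - 3)² = (-4)² = 16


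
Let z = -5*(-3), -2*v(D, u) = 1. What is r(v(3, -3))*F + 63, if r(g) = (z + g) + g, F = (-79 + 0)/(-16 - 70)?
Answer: 3262/43 ≈ 75.860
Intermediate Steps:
v(D, u) = -½ (v(D, u) = -½*1 = -½)
z = 15
F = 79/86 (F = -79/(-86) = -79*(-1/86) = 79/86 ≈ 0.91860)
r(g) = 15 + 2*g (r(g) = (15 + g) + g = 15 + 2*g)
r(v(3, -3))*F + 63 = (15 + 2*(-½))*(79/86) + 63 = (15 - 1)*(79/86) + 63 = 14*(79/86) + 63 = 553/43 + 63 = 3262/43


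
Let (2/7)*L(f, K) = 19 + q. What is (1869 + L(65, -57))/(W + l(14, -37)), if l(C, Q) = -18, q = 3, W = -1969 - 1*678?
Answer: -1946/2665 ≈ -0.73021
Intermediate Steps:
W = -2647 (W = -1969 - 678 = -2647)
L(f, K) = 77 (L(f, K) = 7*(19 + 3)/2 = (7/2)*22 = 77)
(1869 + L(65, -57))/(W + l(14, -37)) = (1869 + 77)/(-2647 - 18) = 1946/(-2665) = 1946*(-1/2665) = -1946/2665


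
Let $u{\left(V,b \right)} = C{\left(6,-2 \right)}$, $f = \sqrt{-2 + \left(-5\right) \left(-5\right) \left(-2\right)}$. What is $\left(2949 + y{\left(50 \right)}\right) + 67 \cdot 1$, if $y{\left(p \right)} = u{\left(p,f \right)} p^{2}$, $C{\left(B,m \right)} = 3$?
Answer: $10516$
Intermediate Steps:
$f = 2 i \sqrt{13}$ ($f = \sqrt{-2 + 25 \left(-2\right)} = \sqrt{-2 - 50} = \sqrt{-52} = 2 i \sqrt{13} \approx 7.2111 i$)
$u{\left(V,b \right)} = 3$
$y{\left(p \right)} = 3 p^{2}$
$\left(2949 + y{\left(50 \right)}\right) + 67 \cdot 1 = \left(2949 + 3 \cdot 50^{2}\right) + 67 \cdot 1 = \left(2949 + 3 \cdot 2500\right) + 67 = \left(2949 + 7500\right) + 67 = 10449 + 67 = 10516$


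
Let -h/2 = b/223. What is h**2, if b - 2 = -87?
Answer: 28900/49729 ≈ 0.58115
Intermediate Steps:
b = -85 (b = 2 - 87 = -85)
h = 170/223 (h = -(-170)/223 = -2*(-85/223) = 170/223 ≈ 0.76233)
h**2 = (170/223)**2 = 28900/49729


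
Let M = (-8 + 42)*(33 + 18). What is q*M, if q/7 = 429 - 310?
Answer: 1444422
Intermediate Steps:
q = 833 (q = 7*(429 - 310) = 7*119 = 833)
M = 1734 (M = 34*51 = 1734)
q*M = 833*1734 = 1444422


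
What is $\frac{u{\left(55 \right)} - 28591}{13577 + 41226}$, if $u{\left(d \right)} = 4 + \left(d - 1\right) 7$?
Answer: $- \frac{28209}{54803} \approx -0.51473$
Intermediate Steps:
$u{\left(d \right)} = -3 + 7 d$ ($u{\left(d \right)} = 4 + \left(-1 + d\right) 7 = 4 + \left(-7 + 7 d\right) = -3 + 7 d$)
$\frac{u{\left(55 \right)} - 28591}{13577 + 41226} = \frac{\left(-3 + 7 \cdot 55\right) - 28591}{13577 + 41226} = \frac{\left(-3 + 385\right) - 28591}{54803} = \left(382 - 28591\right) \frac{1}{54803} = \left(-28209\right) \frac{1}{54803} = - \frac{28209}{54803}$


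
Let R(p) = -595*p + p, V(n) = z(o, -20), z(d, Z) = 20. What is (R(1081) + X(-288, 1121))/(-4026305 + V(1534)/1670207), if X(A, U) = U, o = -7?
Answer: 1070590995551/6724762795115 ≈ 0.15920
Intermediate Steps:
V(n) = 20
R(p) = -594*p
(R(1081) + X(-288, 1121))/(-4026305 + V(1534)/1670207) = (-594*1081 + 1121)/(-4026305 + 20/1670207) = (-642114 + 1121)/(-4026305 + 20*(1/1670207)) = -640993/(-4026305 + 20/1670207) = -640993/(-6724762795115/1670207) = -640993*(-1670207/6724762795115) = 1070590995551/6724762795115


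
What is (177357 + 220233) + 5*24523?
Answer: 520205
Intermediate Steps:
(177357 + 220233) + 5*24523 = 397590 + 122615 = 520205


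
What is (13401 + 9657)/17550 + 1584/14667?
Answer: 2259203/1588925 ≈ 1.4218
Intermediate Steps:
(13401 + 9657)/17550 + 1584/14667 = 23058*(1/17550) + 1584*(1/14667) = 427/325 + 528/4889 = 2259203/1588925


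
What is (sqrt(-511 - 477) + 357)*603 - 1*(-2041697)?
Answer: 2256968 + 1206*I*sqrt(247) ≈ 2.257e+6 + 18954.0*I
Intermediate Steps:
(sqrt(-511 - 477) + 357)*603 - 1*(-2041697) = (sqrt(-988) + 357)*603 + 2041697 = (2*I*sqrt(247) + 357)*603 + 2041697 = (357 + 2*I*sqrt(247))*603 + 2041697 = (215271 + 1206*I*sqrt(247)) + 2041697 = 2256968 + 1206*I*sqrt(247)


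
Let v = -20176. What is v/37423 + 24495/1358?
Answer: 889277377/50820434 ≈ 17.498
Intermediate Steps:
v/37423 + 24495/1358 = -20176/37423 + 24495/1358 = 889277377/50820434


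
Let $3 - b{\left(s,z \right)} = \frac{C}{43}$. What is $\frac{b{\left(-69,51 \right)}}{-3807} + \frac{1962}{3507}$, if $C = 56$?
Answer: $\frac{106975117}{191366469} \approx 0.55901$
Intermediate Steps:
$b{\left(s,z \right)} = \frac{73}{43}$ ($b{\left(s,z \right)} = 3 - \frac{56}{43} = \frac{73}{43}$)
$\frac{b{\left(-69,51 \right)}}{-3807} + \frac{1962}{3507} = \frac{73}{43 \left(-3807\right)} + \frac{1962}{3507} = \frac{73}{43} \left(- \frac{1}{3807}\right) + 1962 \cdot \frac{1}{3507} = - \frac{73}{163701} + \frac{654}{1169} = \frac{106975117}{191366469}$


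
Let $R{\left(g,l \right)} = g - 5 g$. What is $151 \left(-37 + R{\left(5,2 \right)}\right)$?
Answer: $-8607$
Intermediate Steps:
$R{\left(g,l \right)} = - 4 g$
$151 \left(-37 + R{\left(5,2 \right)}\right) = 151 \left(-37 - 20\right) = 151 \left(-57\right) = -8607$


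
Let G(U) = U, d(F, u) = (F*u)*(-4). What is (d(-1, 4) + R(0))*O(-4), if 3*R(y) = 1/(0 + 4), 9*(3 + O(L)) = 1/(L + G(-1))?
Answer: -6562/135 ≈ -48.607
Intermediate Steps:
d(F, u) = -4*F*u
O(L) = -3 + 1/(9*(-1 + L)) (O(L) = -3 + 1/(9*(L - 1)) = -3 + 1/(9*(-1 + L)))
R(y) = 1/12 (R(y) = 1/(3*(0 + 4)) = (1/3)/4 = (1/3)*(1/4) = 1/12)
(d(-1, 4) + R(0))*O(-4) = (-4*(-1)*4 + 1/12)*((28 - 27*(-4))/(9*(-1 - 4))) = (16 + 1/12)*((1/9)*(28 + 108)/(-5)) = 193*((1/9)*(-1/5)*136)/12 = (193/12)*(-136/45) = -6562/135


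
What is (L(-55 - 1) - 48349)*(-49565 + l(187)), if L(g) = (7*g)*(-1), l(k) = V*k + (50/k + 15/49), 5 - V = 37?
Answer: 205123063496/77 ≈ 2.6639e+9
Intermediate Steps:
V = -32 (V = 5 - 1*37 = 5 - 37 = -32)
l(k) = 15/49 - 32*k + 50/k (l(k) = -32*k + (50/k + 15/49) = -32*k + (15/49 + 50/k) = 15/49 - 32*k + 50/k)
L(g) = -7*g
(L(-55 - 1) - 48349)*(-49565 + l(187)) = (-7*(-55 - 1) - 48349)*(-49565 + (15/49 - 32*187 + 50/187)) = (-7*(-56) - 48349)*(-49565 + (15/49 - 5984 + 50*(1/187))) = (392 - 48349)*(-49565 + (15/49 - 5984 + 50/187)) = -47957*(-49565 - 54826137/9163) = -47957*(-508990232/9163) = 205123063496/77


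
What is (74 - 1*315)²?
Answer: 58081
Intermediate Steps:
(74 - 1*315)² = (74 - 315)² = (-241)² = 58081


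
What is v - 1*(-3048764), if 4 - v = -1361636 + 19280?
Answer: 4391124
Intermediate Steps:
v = 1342360 (v = 4 - (-1361636 + 19280) = 4 - 1*(-1342356) = 4 + 1342356 = 1342360)
v - 1*(-3048764) = 1342360 - 1*(-3048764) = 1342360 + 3048764 = 4391124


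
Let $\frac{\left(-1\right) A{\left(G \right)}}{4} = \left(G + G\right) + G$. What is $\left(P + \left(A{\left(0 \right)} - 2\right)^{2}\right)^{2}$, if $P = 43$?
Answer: $2209$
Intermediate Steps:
$A{\left(G \right)} = - 12 G$ ($A{\left(G \right)} = - 4 \left(\left(G + G\right) + G\right) = - 4 \left(2 G + G\right) = - 4 \cdot 3 G = - 12 G$)
$\left(P + \left(A{\left(0 \right)} - 2\right)^{2}\right)^{2} = \left(43 + \left(\left(-12\right) 0 - 2\right)^{2}\right)^{2} = \left(43 + \left(0 - 2\right)^{2}\right)^{2} = \left(43 + \left(-2\right)^{2}\right)^{2} = \left(43 + 4\right)^{2} = 47^{2} = 2209$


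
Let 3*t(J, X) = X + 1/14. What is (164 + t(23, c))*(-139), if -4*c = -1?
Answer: -638705/28 ≈ -22811.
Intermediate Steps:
c = ¼ (c = -¼*(-1) = ¼ ≈ 0.25000)
t(J, X) = 1/42 + X/3 (t(J, X) = (X + 1/14)/3 = (1/14 + X)/3 = 1/42 + X/3)
(164 + t(23, c))*(-139) = (164 + (1/42 + (⅓)*(¼)))*(-139) = (164 + (1/42 + 1/12))*(-139) = (164 + 3/28)*(-139) = (4595/28)*(-139) = -638705/28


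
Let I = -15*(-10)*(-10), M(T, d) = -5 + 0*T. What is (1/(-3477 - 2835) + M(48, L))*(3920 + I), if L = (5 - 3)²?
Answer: -19094405/1578 ≈ -12100.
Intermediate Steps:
L = 4 (L = 2² = 4)
M(T, d) = -5 (M(T, d) = -5 + 0 = -5)
I = -1500 (I = 150*(-10) = -1500)
(1/(-3477 - 2835) + M(48, L))*(3920 + I) = (1/(-3477 - 2835) - 5)*(3920 - 1500) = (1/(-6312) - 5)*2420 = (-1/6312 - 5)*2420 = -31561/6312*2420 = -19094405/1578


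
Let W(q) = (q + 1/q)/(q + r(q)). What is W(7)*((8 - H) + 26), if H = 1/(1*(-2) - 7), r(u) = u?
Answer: 7675/441 ≈ 17.404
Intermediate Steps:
H = -⅑ (H = 1/(-2 - 7) = 1/(-9) = -⅑ ≈ -0.11111)
W(q) = (q + 1/q)/(2*q) (W(q) = (q + 1/q)/(q + q) = (q + 1/q)/((2*q)) = (q + 1/q)*(1/(2*q)) = (q + 1/q)/(2*q))
W(7)*((8 - H) + 26) = ((½)*(1 + 7²)/7²)*((8 - 1*(-⅑)) + 26) = ((½)*(1/49)*(1 + 49))*((8 + ⅑) + 26) = ((½)*(1/49)*50)*(73/9 + 26) = (25/49)*(307/9) = 7675/441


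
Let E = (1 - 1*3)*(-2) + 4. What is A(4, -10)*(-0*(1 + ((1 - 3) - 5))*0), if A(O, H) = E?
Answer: 0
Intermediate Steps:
E = 8 (E = (1 - 3)*(-2) + 4 = -2*(-2) + 4 = 4 + 4 = 8)
A(O, H) = 8
A(4, -10)*(-0*(1 + ((1 - 3) - 5))*0) = 8*(-0*(1 + ((1 - 3) - 5))*0) = 8*(-0*(1 + (-2 - 5))*0) = 8*(-0*(1 - 7)*0) = 8*(-0*(-6)*0) = 8*(-4*0*0) = 8*(0*0) = 8*0 = 0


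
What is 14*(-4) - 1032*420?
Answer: -433496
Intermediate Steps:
14*(-4) - 1032*420 = -56 - 433440 = -433496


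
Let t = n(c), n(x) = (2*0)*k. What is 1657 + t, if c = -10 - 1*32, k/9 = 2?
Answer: 1657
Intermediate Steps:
k = 18 (k = 9*2 = 18)
c = -42 (c = -10 - 32 = -42)
n(x) = 0 (n(x) = (2*0)*18 = 0*18 = 0)
t = 0
1657 + t = 1657 + 0 = 1657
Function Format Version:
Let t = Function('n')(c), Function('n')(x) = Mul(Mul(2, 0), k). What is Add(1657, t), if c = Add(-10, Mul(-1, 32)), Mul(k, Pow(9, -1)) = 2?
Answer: 1657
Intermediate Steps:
k = 18 (k = Mul(9, 2) = 18)
c = -42 (c = Add(-10, -32) = -42)
Function('n')(x) = 0 (Function('n')(x) = Mul(Mul(2, 0), 18) = Mul(0, 18) = 0)
t = 0
Add(1657, t) = Add(1657, 0) = 1657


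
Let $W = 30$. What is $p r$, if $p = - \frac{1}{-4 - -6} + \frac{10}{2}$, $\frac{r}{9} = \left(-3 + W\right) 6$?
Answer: $6561$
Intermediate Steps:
$r = 1458$ ($r = 9 \left(-3 + 30\right) 6 = 9 \cdot 27 \cdot 6 = 9 \cdot 162 = 1458$)
$p = \frac{9}{2}$ ($p = - \frac{1}{-4 + 6} + 10 \cdot \frac{1}{2} = - \frac{1}{2} + 5 = \frac{9}{2} \approx 4.5$)
$p r = \frac{9}{2} \cdot 1458 = 6561$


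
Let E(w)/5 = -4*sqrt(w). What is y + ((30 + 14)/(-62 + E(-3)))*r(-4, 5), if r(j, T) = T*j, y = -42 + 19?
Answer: (-230*sqrt(3) + 273*I)/(-31*I + 10*sqrt(3)) ≈ -12.183 - 6.0436*I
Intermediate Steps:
E(w) = -20*sqrt(w) (E(w) = 5*(-4*sqrt(w)) = -20*sqrt(w))
y = -23
y + ((30 + 14)/(-62 + E(-3)))*r(-4, 5) = -23 + ((30 + 14)/(-62 - 20*I*sqrt(3)))*(5*(-4)) = -23 + (44/(-62 - 20*I*sqrt(3)))*(-20) = -23 - 880/(-62 - 20*I*sqrt(3))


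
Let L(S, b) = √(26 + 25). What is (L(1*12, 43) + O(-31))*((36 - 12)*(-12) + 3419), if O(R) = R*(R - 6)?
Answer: 3591257 + 3131*√51 ≈ 3.6136e+6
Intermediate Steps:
O(R) = R*(-6 + R)
L(S, b) = √51
(L(1*12, 43) + O(-31))*((36 - 12)*(-12) + 3419) = (√51 - 31*(-6 - 31))*((36 - 12)*(-12) + 3419) = (√51 - 31*(-37))*(24*(-12) + 3419) = (√51 + 1147)*(-288 + 3419) = (1147 + √51)*3131 = 3591257 + 3131*√51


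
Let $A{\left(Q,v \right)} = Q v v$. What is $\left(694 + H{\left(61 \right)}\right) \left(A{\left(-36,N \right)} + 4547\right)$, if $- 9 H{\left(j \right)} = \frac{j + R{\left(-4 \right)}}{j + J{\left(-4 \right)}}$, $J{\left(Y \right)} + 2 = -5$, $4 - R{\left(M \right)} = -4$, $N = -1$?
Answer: $\frac{507058955}{162} \approx 3.13 \cdot 10^{6}$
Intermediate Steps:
$R{\left(M \right)} = 8$ ($R{\left(M \right)} = 4 - -4 = 4 + 4 = 8$)
$A{\left(Q,v \right)} = Q v^{2}$
$J{\left(Y \right)} = -7$ ($J{\left(Y \right)} = -2 - 5 = -7$)
$H{\left(j \right)} = - \frac{8 + j}{9 \left(-7 + j\right)}$ ($H{\left(j \right)} = - \frac{\left(j + 8\right) \frac{1}{j - 7}}{9} = - \frac{\left(8 + j\right) \frac{1}{-7 + j}}{9} = - \frac{\frac{1}{-7 + j} \left(8 + j\right)}{9} = - \frac{8 + j}{9 \left(-7 + j\right)}$)
$\left(694 + H{\left(61 \right)}\right) \left(A{\left(-36,N \right)} + 4547\right) = \left(694 + \frac{-8 - 61}{9 \left(-7 + 61\right)}\right) \left(- 36 \left(-1\right)^{2} + 4547\right) = \left(694 + \frac{-8 - 61}{9 \cdot 54}\right) \left(\left(-36\right) 1 + 4547\right) = \left(694 + \frac{1}{9} \cdot \frac{1}{54} \left(-69\right)\right) \left(-36 + 4547\right) = \left(694 - \frac{23}{162}\right) 4511 = \frac{112405}{162} \cdot 4511 = \frac{507058955}{162}$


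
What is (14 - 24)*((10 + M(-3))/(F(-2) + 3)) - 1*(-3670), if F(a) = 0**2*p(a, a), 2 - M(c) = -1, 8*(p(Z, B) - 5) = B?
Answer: 10880/3 ≈ 3626.7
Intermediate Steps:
p(Z, B) = 5 + B/8
M(c) = 3 (M(c) = 2 - 1*(-1) = 2 + 1 = 3)
F(a) = 0 (F(a) = 0**2*(5 + a/8) = 0*(5 + a/8) = 0)
(14 - 24)*((10 + M(-3))/(F(-2) + 3)) - 1*(-3670) = (14 - 24)*((10 + 3)/(0 + 3)) - 1*(-3670) = -130/3 + 3670 = 10880/3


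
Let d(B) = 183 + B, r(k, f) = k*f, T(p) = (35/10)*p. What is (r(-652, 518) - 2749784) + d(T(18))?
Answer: -3087274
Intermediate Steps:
T(p) = 7*p/2 (T(p) = (35*(⅒))*p = 7*p/2)
r(k, f) = f*k
(r(-652, 518) - 2749784) + d(T(18)) = (518*(-652) - 2749784) + (183 + (7/2)*18) = (-337736 - 2749784) + (183 + 63) = -3087520 + 246 = -3087274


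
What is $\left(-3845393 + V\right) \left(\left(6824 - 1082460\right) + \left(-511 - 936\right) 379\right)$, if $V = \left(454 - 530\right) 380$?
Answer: $6292009191377$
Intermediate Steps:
$V = -28880$ ($V = \left(-76\right) 380 = -28880$)
$\left(-3845393 + V\right) \left(\left(6824 - 1082460\right) + \left(-511 - 936\right) 379\right) = \left(-3845393 - 28880\right) \left(\left(6824 - 1082460\right) + \left(-511 - 936\right) 379\right) = - 3874273 \left(-1075636 - 548413\right) = \left(-3874273\right) \left(-1624049\right) = 6292009191377$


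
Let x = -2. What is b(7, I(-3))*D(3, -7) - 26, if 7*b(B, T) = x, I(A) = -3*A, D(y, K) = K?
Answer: -24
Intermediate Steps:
b(B, T) = -2/7 (b(B, T) = (1/7)*(-2) = -2/7)
b(7, I(-3))*D(3, -7) - 26 = -2/7*(-7) - 26 = 2 - 26 = -24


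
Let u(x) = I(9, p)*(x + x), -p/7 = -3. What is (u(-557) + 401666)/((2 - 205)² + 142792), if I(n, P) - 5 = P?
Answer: 372702/184001 ≈ 2.0255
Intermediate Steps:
p = 21 (p = -7*(-3) = 21)
I(n, P) = 5 + P
u(x) = 52*x (u(x) = (5 + 21)*(x + x) = 26*(2*x) = 52*x)
(u(-557) + 401666)/((2 - 205)² + 142792) = (52*(-557) + 401666)/((2 - 205)² + 142792) = (-28964 + 401666)/((-203)² + 142792) = 372702/(41209 + 142792) = 372702/184001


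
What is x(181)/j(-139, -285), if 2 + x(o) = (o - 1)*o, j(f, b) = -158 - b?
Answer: 32578/127 ≈ 256.52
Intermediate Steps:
x(o) = -2 + o*(-1 + o) (x(o) = -2 + (o - 1)*o = -2 + (-1 + o)*o = -2 + o*(-1 + o))
x(181)/j(-139, -285) = (-2 + 181**2 - 1*181)/(-158 - 1*(-285)) = (-2 + 32761 - 181)/(-158 + 285) = 32578/127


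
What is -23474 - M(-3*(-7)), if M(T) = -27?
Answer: -23447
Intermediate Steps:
-23474 - M(-3*(-7)) = -23474 - 1*(-27) = -23474 + 27 = -23447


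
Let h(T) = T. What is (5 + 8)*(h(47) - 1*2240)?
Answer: -28509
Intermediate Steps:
(5 + 8)*(h(47) - 1*2240) = (5 + 8)*(47 - 1*2240) = 13*(47 - 2240) = 13*(-2193) = -28509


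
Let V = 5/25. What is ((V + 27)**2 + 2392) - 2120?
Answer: 25296/25 ≈ 1011.8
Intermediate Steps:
V = 1/5 (V = 5*(1/25) = 1/5 ≈ 0.20000)
((V + 27)**2 + 2392) - 2120 = ((1/5 + 27)**2 + 2392) - 2120 = ((136/5)**2 + 2392) - 2120 = (18496/25 + 2392) - 2120 = 78296/25 - 2120 = 25296/25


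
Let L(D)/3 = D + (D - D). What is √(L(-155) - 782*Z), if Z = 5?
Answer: 25*I*√7 ≈ 66.144*I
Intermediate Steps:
L(D) = 3*D (L(D) = 3*(D + (D - D)) = 3*(D + 0) = 3*D)
√(L(-155) - 782*Z) = √(3*(-155) - 782*5) = √(-465 - 3910) = √(-4375) = 25*I*√7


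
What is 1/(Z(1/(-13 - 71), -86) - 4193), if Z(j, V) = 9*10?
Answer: -1/4103 ≈ -0.00024372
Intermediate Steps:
Z(j, V) = 90
1/(Z(1/(-13 - 71), -86) - 4193) = 1/(90 - 4193) = 1/(-4103) = -1/4103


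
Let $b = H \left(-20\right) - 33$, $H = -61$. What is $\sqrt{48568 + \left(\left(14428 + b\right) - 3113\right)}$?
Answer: $\sqrt{61070} \approx 247.12$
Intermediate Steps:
$b = 1187$ ($b = \left(-61\right) \left(-20\right) - 33 = 1220 - 33 = 1187$)
$\sqrt{48568 + \left(\left(14428 + b\right) - 3113\right)} = \sqrt{48568 + \left(\left(14428 + 1187\right) - 3113\right)} = \sqrt{48568 + \left(15615 - 3113\right)} = \sqrt{48568 + 12502} = \sqrt{61070}$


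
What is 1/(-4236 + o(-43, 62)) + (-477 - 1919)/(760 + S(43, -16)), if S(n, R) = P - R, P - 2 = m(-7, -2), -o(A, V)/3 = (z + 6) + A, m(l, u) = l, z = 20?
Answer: -3342677/1075545 ≈ -3.1079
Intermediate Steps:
o(A, V) = -78 - 3*A (o(A, V) = -3*((20 + 6) + A) = -3*(26 + A) = -78 - 3*A)
P = -5 (P = 2 - 7 = -5)
S(n, R) = -5 - R
1/(-4236 + o(-43, 62)) + (-477 - 1919)/(760 + S(43, -16)) = 1/(-4236 + (-78 - 3*(-43))) + (-477 - 1919)/(760 + (-5 - 1*(-16))) = 1/(-4236 + (-78 + 129)) - 2396/(760 + (-5 + 16)) = 1/(-4236 + 51) - 2396/(760 + 11) = 1/(-4185) - 2396/771 = -1/4185 - 2396*1/771 = -1/4185 - 2396/771 = -3342677/1075545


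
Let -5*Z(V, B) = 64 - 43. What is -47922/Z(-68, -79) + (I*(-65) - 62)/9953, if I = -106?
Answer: 113570558/9953 ≈ 11411.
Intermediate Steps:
Z(V, B) = -21/5 (Z(V, B) = -(64 - 43)/5 = -⅕*21 = -21/5)
-47922/Z(-68, -79) + (I*(-65) - 62)/9953 = -47922/(-21/5) + (-106*(-65) - 62)/9953 = -47922*(-5/21) + (6890 - 62)*(1/9953) = 11410 + 6828*(1/9953) = 11410 + 6828/9953 = 113570558/9953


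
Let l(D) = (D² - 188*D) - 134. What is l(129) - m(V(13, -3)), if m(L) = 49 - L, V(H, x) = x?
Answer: -7797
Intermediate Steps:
l(D) = -134 + D² - 188*D
l(129) - m(V(13, -3)) = (-134 + 129² - 188*129) - (49 - 1*(-3)) = (-134 + 16641 - 24252) - (49 + 3) = -7745 - 1*52 = -7745 - 52 = -7797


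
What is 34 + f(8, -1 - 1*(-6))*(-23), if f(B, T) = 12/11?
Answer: 98/11 ≈ 8.9091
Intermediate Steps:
f(B, T) = 12/11 (f(B, T) = 12*(1/11) = 12/11)
34 + f(8, -1 - 1*(-6))*(-23) = 34 + (12/11)*(-23) = 34 - 276/11 = 98/11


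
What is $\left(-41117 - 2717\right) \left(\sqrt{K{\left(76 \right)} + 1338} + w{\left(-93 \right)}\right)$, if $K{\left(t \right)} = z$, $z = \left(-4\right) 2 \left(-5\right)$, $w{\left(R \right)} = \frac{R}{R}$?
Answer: $-43834 - 43834 \sqrt{1378} \approx -1.671 \cdot 10^{6}$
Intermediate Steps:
$w{\left(R \right)} = 1$
$z = 40$ ($z = \left(-8\right) \left(-5\right) = 40$)
$K{\left(t \right)} = 40$
$\left(-41117 - 2717\right) \left(\sqrt{K{\left(76 \right)} + 1338} + w{\left(-93 \right)}\right) = \left(-41117 - 2717\right) \left(\sqrt{40 + 1338} + 1\right) = - 43834 \left(\sqrt{1378} + 1\right) = - 43834 \left(1 + \sqrt{1378}\right) = -43834 - 43834 \sqrt{1378}$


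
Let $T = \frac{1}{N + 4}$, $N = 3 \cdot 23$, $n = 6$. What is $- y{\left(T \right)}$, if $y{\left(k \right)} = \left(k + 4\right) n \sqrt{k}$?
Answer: $- \frac{1758 \sqrt{73}}{5329} \approx -2.8186$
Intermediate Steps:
$N = 69$
$T = \frac{1}{73}$ ($T = \frac{1}{69 + 4} = \frac{1}{73} \approx 0.013699$)
$y{\left(k \right)} = \sqrt{k} \left(24 + 6 k\right)$ ($y{\left(k \right)} = \left(k + 4\right) 6 \sqrt{k} = \left(4 + k\right) 6 \sqrt{k} = \left(24 + 6 k\right) \sqrt{k} = \sqrt{k} \left(24 + 6 k\right)$)
$- y{\left(T \right)} = - \frac{6 \left(4 + \frac{1}{73}\right)}{\sqrt{73}} = - \frac{6 \frac{\sqrt{73}}{73} \cdot 293}{73} = - \frac{1758 \sqrt{73}}{5329}$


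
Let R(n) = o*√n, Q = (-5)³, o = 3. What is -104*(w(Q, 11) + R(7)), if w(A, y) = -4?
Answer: 416 - 312*√7 ≈ -409.47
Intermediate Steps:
Q = -125
R(n) = 3*√n
-104*(w(Q, 11) + R(7)) = -104*(-4 + 3*√7) = 416 - 312*√7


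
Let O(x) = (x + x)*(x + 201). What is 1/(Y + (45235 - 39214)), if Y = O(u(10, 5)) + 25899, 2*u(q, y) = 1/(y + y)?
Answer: 200/6388021 ≈ 3.1309e-5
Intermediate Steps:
u(q, y) = 1/(4*y) (u(q, y) = 1/(2*(y + y)) = 1/(2*((2*y))) = (1/(2*y))/2 = 1/(4*y))
O(x) = 2*x*(201 + x) (O(x) = (2*x)*(201 + x) = 2*x*(201 + x))
Y = 5183821/200 (Y = 2*((1/4)/5)*(201 + (1/4)/5) + 25899 = 2*((1/4)*(1/5))*(201 + (1/4)*(1/5)) + 25899 = 2*(1/20)*(201 + 1/20) + 25899 = 2*(1/20)*(4021/20) + 25899 = 4021/200 + 25899 = 5183821/200 ≈ 25919.)
1/(Y + (45235 - 39214)) = 1/(5183821/200 + (45235 - 39214)) = 1/(5183821/200 + 6021) = 1/(6388021/200) = 200/6388021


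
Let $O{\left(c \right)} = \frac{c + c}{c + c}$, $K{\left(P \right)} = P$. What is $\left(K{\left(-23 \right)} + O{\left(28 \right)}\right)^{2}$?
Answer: $484$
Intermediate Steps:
$O{\left(c \right)} = 1$ ($O{\left(c \right)} = \frac{2 c}{2 c} = 2 c \frac{1}{2 c} = 1$)
$\left(K{\left(-23 \right)} + O{\left(28 \right)}\right)^{2} = \left(-23 + 1\right)^{2} = \left(-22\right)^{2} = 484$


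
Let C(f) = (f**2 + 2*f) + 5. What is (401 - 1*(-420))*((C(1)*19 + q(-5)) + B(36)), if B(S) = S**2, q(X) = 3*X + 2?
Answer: 1178135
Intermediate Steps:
q(X) = 2 + 3*X
C(f) = 5 + f**2 + 2*f
(401 - 1*(-420))*((C(1)*19 + q(-5)) + B(36)) = (401 - 1*(-420))*(((5 + 1**2 + 2*1)*19 + (2 + 3*(-5))) + 36**2) = (401 + 420)*(((5 + 1 + 2)*19 + (2 - 15)) + 1296) = 821*((8*19 - 13) + 1296) = 821*((152 - 13) + 1296) = 821*(139 + 1296) = 821*1435 = 1178135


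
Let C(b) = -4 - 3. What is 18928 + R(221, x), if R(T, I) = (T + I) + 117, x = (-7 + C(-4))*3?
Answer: 19224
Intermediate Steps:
C(b) = -7
x = -42 (x = (-7 - 7)*3 = -14*3 = -42)
R(T, I) = 117 + I + T (R(T, I) = (I + T) + 117 = 117 + I + T)
18928 + R(221, x) = 18928 + (117 - 42 + 221) = 18928 + 296 = 19224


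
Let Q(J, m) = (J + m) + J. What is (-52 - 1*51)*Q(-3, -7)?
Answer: 1339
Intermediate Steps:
Q(J, m) = m + 2*J
(-52 - 1*51)*Q(-3, -7) = (-52 - 1*51)*(-7 + 2*(-3)) = (-52 - 51)*(-7 - 6) = -103*(-13) = 1339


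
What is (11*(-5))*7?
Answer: -385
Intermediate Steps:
(11*(-5))*7 = -55*7 = -385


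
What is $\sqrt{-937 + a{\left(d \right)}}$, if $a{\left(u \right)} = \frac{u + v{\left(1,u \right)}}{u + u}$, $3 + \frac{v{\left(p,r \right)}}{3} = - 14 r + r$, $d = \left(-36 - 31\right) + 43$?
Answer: $\frac{i \sqrt{15293}}{4} \approx 30.916 i$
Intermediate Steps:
$d = -24$ ($d = -67 + 43 = -24$)
$v{\left(p,r \right)} = -9 - 39 r$ ($v{\left(p,r \right)} = -9 + 3 \left(- 14 r + r\right) = -9 + 3 \left(- 13 r\right) = -9 - 39 r$)
$a{\left(u \right)} = \frac{-9 - 38 u}{2 u}$ ($a{\left(u \right)} = \frac{u - \left(9 + 39 u\right)}{u + u} = \frac{-9 - 38 u}{2 u}$)
$\sqrt{-937 + a{\left(d \right)}} = \sqrt{-937 - \left(19 + \frac{9}{2 \left(-24\right)}\right)} = \sqrt{-937 - \frac{301}{16}} = \sqrt{- \frac{15293}{16}} = \frac{i \sqrt{15293}}{4}$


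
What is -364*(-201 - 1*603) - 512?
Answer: 292144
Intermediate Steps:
-364*(-201 - 1*603) - 512 = -364*(-201 - 603) - 512 = -364*(-804) - 512 = 292656 - 512 = 292144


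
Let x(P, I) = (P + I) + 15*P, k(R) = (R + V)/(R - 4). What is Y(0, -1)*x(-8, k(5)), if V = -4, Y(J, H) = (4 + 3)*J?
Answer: 0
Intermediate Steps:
Y(J, H) = 7*J
k(R) = 1 (k(R) = (R - 4)/(R - 4) = (-4 + R)/(-4 + R) = 1)
x(P, I) = I + 16*P (x(P, I) = (I + P) + 15*P = I + 16*P)
Y(0, -1)*x(-8, k(5)) = (7*0)*(1 + 16*(-8)) = 0*(1 - 128) = 0*(-127) = 0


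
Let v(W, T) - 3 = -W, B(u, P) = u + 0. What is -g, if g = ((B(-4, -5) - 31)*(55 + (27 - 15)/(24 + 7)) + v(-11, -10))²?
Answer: -3559434921/961 ≈ -3.7039e+6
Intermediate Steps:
B(u, P) = u
v(W, T) = 3 - W
g = 3559434921/961 (g = ((-4 - 31)*(55 + (27 - 15)/(24 + 7)) + (3 - 1*(-11)))² = (-35*(55 + 12/31) + (3 + 11))² = (-35*(55 + 12*(1/31)) + 14)² = (-35*(55 + 12/31) + 14)² = (-35*1717/31 + 14)² = (-60095/31 + 14)² = (-59661/31)² = 3559434921/961 ≈ 3.7039e+6)
-g = -1*3559434921/961 = -3559434921/961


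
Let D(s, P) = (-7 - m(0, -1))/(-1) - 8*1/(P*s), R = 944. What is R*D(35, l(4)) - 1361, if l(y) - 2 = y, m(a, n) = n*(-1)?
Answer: 646279/105 ≈ 6155.0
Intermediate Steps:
m(a, n) = -n
l(y) = 2 + y
D(s, P) = 8 - 8/(P*s) (D(s, P) = (-7 - (-1)*(-1))/(-1) - 8*1/(P*s) = (-7 - 1*1)*(-1) - 8*1/(P*s) = (-7 - 1)*(-1) - 8/(P*s) = -8*(-1) - 8/(P*s) = 8 - 8/(P*s))
R*D(35, l(4)) - 1361 = 944*(8 - 8/((2 + 4)*35)) - 1361 = 944*(8 - 8*1/35/6) - 1361 = 944*(8 - 8*1/6*1/35) - 1361 = 944*(8 - 4/105) - 1361 = 944*(836/105) - 1361 = 789184/105 - 1361 = 646279/105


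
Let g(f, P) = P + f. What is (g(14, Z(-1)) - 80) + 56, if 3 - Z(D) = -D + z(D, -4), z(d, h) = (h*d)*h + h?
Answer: 12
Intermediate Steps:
z(d, h) = h + d*h**2 (z(d, h) = (d*h)*h + h = d*h**2 + h = h + d*h**2)
Z(D) = 7 - 15*D (Z(D) = 3 - (-D - 4*(1 + D*(-4))) = 3 - (-D - 4*(1 - 4*D)) = 3 - (-D + (-4 + 16*D)) = 3 - (-4 + 15*D) = 3 + (4 - 15*D) = 7 - 15*D)
(g(14, Z(-1)) - 80) + 56 = (((7 - 15*(-1)) + 14) - 80) + 56 = (((7 + 15) + 14) - 80) + 56 = ((22 + 14) - 80) + 56 = (36 - 80) + 56 = -44 + 56 = 12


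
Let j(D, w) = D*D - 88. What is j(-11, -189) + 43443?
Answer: 43476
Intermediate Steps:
j(D, w) = -88 + D² (j(D, w) = D² - 88 = -88 + D²)
j(-11, -189) + 43443 = (-88 + (-11)²) + 43443 = (-88 + 121) + 43443 = 33 + 43443 = 43476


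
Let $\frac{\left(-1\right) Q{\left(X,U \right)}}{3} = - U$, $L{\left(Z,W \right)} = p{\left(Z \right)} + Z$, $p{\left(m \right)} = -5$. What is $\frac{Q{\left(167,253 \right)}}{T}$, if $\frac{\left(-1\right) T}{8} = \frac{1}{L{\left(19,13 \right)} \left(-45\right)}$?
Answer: $\frac{239085}{4} \approx 59771.0$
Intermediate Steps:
$L{\left(Z,W \right)} = -5 + Z$
$Q{\left(X,U \right)} = 3 U$ ($Q{\left(X,U \right)} = - 3 \left(- U\right) = 3 U$)
$T = \frac{4}{315}$ ($T = - \frac{8}{\left(-5 + 19\right) \left(-45\right)} = - \frac{8}{14 \left(-45\right)} = - \frac{8}{-630} = \left(-8\right) \left(- \frac{1}{630}\right) = \frac{4}{315} \approx 0.012698$)
$\frac{Q{\left(167,253 \right)}}{T} = \frac{3 \cdot 253}{\frac{4}{315}} = 759 \cdot \frac{315}{4} = \frac{239085}{4}$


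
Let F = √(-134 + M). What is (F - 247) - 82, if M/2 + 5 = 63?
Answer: -329 + 3*I*√2 ≈ -329.0 + 4.2426*I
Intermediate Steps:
M = 116 (M = -10 + 2*63 = -10 + 126 = 116)
F = 3*I*√2 (F = √(-134 + 116) = √(-18) = 3*I*√2 ≈ 4.2426*I)
(F - 247) - 82 = (3*I*√2 - 247) - 82 = (-247 + 3*I*√2) - 82 = -329 + 3*I*√2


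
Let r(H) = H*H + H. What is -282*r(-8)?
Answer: -15792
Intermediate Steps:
r(H) = H + H**2 (r(H) = H**2 + H = H + H**2)
-282*r(-8) = -(-2256)*(1 - 8) = -(-2256)*(-7) = -282*56 = -15792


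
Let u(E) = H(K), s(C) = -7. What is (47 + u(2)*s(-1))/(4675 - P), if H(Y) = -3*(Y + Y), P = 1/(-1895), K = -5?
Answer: -308885/8859126 ≈ -0.034866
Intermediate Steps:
P = -1/1895 ≈ -0.00052770
H(Y) = -6*Y
u(E) = 30 (u(E) = -6*(-5) = 30)
(47 + u(2)*s(-1))/(4675 - P) = (47 + 30*(-7))/(4675 - 1*(-1/1895)) = (47 - 210)/(4675 + 1/1895) = -163/8859126/1895 = -163*1895/8859126 = -308885/8859126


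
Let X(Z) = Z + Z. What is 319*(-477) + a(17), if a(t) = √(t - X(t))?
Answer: -152163 + I*√17 ≈ -1.5216e+5 + 4.1231*I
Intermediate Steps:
X(Z) = 2*Z
a(t) = √(-t) (a(t) = √(t - 2*t) = √(-t))
319*(-477) + a(17) = 319*(-477) + √(-1*17) = -152163 + √(-17) = -152163 + I*√17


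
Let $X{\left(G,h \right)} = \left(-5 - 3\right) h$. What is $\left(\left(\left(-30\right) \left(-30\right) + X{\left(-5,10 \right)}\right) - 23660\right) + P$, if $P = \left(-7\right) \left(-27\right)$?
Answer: $-22651$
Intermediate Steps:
$X{\left(G,h \right)} = - 8 h$
$P = 189$
$\left(\left(\left(-30\right) \left(-30\right) + X{\left(-5,10 \right)}\right) - 23660\right) + P = \left(\left(\left(-30\right) \left(-30\right) - 80\right) - 23660\right) + 189 = \left(\left(900 - 80\right) - 23660\right) + 189 = \left(820 - 23660\right) + 189 = -22840 + 189 = -22651$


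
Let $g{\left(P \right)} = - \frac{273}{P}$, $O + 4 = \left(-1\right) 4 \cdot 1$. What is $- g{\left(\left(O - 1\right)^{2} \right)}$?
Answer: $\frac{91}{27} \approx 3.3704$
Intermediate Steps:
$O = -8$ ($O = -4 + \left(-1\right) 4 \cdot 1 = -4 - 4 = -8$)
$- g{\left(\left(O - 1\right)^{2} \right)} = - \frac{-273}{\left(-8 - 1\right)^{2}} = - \frac{-273}{\left(-9\right)^{2}} = - \frac{-273}{81} = \left(-1\right) \left(- \frac{91}{27}\right) = \frac{91}{27}$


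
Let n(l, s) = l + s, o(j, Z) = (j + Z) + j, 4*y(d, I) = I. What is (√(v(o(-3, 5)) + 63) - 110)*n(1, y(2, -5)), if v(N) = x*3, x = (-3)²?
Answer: 55/2 - 3*√10/4 ≈ 25.128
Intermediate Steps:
x = 9
y(d, I) = I/4
o(j, Z) = Z + 2*j (o(j, Z) = (Z + j) + j = Z + 2*j)
v(N) = 27 (v(N) = 9*3 = 27)
(√(v(o(-3, 5)) + 63) - 110)*n(1, y(2, -5)) = (√(27 + 63) - 110)*(1 + (¼)*(-5)) = (√90 - 110)*(1 - 5/4) = (3*√10 - 110)*(-¼) = (-110 + 3*√10)*(-¼) = 55/2 - 3*√10/4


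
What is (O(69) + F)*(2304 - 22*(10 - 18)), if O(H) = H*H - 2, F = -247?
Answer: 11189760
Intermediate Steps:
O(H) = -2 + H**2 (O(H) = H**2 - 2 = -2 + H**2)
(O(69) + F)*(2304 - 22*(10 - 18)) = ((-2 + 69**2) - 247)*(2304 - 22*(10 - 18)) = ((-2 + 4761) - 247)*(2304 - 22*(-8)) = (4759 - 247)*(2304 + 176) = 4512*2480 = 11189760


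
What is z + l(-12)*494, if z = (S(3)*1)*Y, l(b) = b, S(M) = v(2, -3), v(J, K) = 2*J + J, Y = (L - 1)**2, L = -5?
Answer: -5712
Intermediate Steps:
Y = 36 (Y = (-5 - 1)**2 = (-6)**2 = 36)
v(J, K) = 3*J
S(M) = 6 (S(M) = 3*2 = 6)
z = 216 (z = (6*1)*36 = 6*36 = 216)
z + l(-12)*494 = 216 - 12*494 = 216 - 5928 = -5712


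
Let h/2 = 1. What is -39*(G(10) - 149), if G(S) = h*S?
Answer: 5031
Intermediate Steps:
h = 2 (h = 2*1 = 2)
G(S) = 2*S
-39*(G(10) - 149) = -39*(2*10 - 149) = -39*(20 - 149) = -39*(-129) = 5031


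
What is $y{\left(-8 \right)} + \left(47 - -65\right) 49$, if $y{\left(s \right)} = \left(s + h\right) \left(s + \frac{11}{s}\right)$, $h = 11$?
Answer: $\frac{43679}{8} \approx 5459.9$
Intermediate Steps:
$y{\left(s \right)} = \left(11 + s\right) \left(s + \frac{11}{s}\right)$ ($y{\left(s \right)} = \left(s + 11\right) \left(s + \frac{11}{s}\right) = \left(11 + s\right) \left(s + \frac{11}{s}\right)$)
$y{\left(-8 \right)} + \left(47 - -65\right) 49 = \left(11 + \left(-8\right)^{2} + 11 \left(-8\right) + \frac{121}{-8}\right) + \left(47 - -65\right) 49 = \left(11 + 64 - 88 + 121 \left(- \frac{1}{8}\right)\right) + \left(47 + 65\right) 49 = \left(11 + 64 - 88 - \frac{121}{8}\right) + 112 \cdot 49 = - \frac{225}{8} + 5488 = \frac{43679}{8}$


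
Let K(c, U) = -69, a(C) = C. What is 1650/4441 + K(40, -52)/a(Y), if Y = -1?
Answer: 308079/4441 ≈ 69.372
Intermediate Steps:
1650/4441 + K(40, -52)/a(Y) = 1650/4441 - 69/(-1) = 1650*(1/4441) - 69*(-1) = 1650/4441 + 69 = 308079/4441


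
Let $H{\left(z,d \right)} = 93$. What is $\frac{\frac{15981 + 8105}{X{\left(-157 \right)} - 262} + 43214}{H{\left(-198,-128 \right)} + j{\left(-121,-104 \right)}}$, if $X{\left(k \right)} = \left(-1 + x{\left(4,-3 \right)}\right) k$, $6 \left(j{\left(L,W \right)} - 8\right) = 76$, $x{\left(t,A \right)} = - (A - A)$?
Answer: $\frac{4513384}{11935} \approx 378.16$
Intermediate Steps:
$x{\left(t,A \right)} = 0$ ($x{\left(t,A \right)} = \left(-1\right) 0 = 0$)
$j{\left(L,W \right)} = \frac{62}{3}$ ($j{\left(L,W \right)} = 8 + \frac{1}{6} \cdot 76 = 8 + \frac{38}{3} = \frac{62}{3}$)
$X{\left(k \right)} = - k$ ($X{\left(k \right)} = \left(-1 + 0\right) k = - k$)
$\frac{\frac{15981 + 8105}{X{\left(-157 \right)} - 262} + 43214}{H{\left(-198,-128 \right)} + j{\left(-121,-104 \right)}} = \frac{\frac{15981 + 8105}{\left(-1\right) \left(-157\right) - 262} + 43214}{93 + \frac{62}{3}} = \frac{\frac{24086}{157 - 262} + 43214}{\frac{341}{3}} = \left(\frac{24086}{-105} + 43214\right) \frac{3}{341} = \left(24086 \left(- \frac{1}{105}\right) + 43214\right) \frac{3}{341} = \left(- \frac{24086}{105} + 43214\right) \frac{3}{341} = \frac{4513384}{105} \cdot \frac{3}{341} = \frac{4513384}{11935}$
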